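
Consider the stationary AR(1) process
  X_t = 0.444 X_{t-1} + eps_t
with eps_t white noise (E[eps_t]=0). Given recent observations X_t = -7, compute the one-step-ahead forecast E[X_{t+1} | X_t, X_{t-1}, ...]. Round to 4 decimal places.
E[X_{t+1} \mid \mathcal F_t] = -3.1080

For an AR(p) model X_t = c + sum_i phi_i X_{t-i} + eps_t, the
one-step-ahead conditional mean is
  E[X_{t+1} | X_t, ...] = c + sum_i phi_i X_{t+1-i}.
Substitute known values:
  E[X_{t+1} | ...] = (0.444) * (-7)
                   = -3.1080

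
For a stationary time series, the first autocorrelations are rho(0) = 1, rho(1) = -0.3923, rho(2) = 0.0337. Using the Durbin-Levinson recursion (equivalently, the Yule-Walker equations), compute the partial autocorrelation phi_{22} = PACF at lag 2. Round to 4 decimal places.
\phi_{22} = -0.1421

The PACF at lag k is phi_{kk}, the last component of the solution
to the Yule-Walker system G_k phi = r_k where
  (G_k)_{ij} = rho(|i - j|), (r_k)_i = rho(i), i,j = 1..k.
Equivalently, Durbin-Levinson gives phi_{kk} iteratively:
  phi_{11} = rho(1)
  phi_{kk} = [rho(k) - sum_{j=1..k-1} phi_{k-1,j} rho(k-j)]
            / [1 - sum_{j=1..k-1} phi_{k-1,j} rho(j)],
  phi_{k,j} = phi_{k-1,j} - phi_{kk} phi_{k-1,k-j},  j = 1..k-1.
Step k = 1:
  phi_11 = rho(1) = -0.3923.
Step k = 2:
  phi_22 = [rho(2) - phi_11 rho(1)] / [1 - phi_11 rho(1)] = [0.0337 - (-0.3923)(-0.3923)] / [1 - (-0.3923)(-0.3923)]
         = -0.12019929 / 0.84610071 = -0.1421.
Therefore phi_{22} = -0.1421.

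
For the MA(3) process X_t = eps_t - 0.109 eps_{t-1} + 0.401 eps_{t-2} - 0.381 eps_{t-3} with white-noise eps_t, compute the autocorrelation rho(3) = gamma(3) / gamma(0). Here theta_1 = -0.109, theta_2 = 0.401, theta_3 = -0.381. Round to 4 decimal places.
\rho(3) = -0.2891

For an MA(q) process with theta_0 = 1, the autocovariance is
  gamma(k) = sigma^2 * sum_{i=0..q-k} theta_i * theta_{i+k},
and rho(k) = gamma(k) / gamma(0). Sigma^2 cancels.
  numerator   = (1)*(-0.381) = -0.381.
  denominator = (1)^2 + (-0.109)^2 + (0.401)^2 + (-0.381)^2 = 1.317843.
  rho(3) = -0.381 / 1.317843 = -0.2891.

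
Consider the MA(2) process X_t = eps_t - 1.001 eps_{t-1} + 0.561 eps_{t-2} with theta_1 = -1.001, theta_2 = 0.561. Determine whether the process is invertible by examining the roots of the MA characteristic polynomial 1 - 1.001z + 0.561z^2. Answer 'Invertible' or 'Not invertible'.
\text{Invertible}

The MA(q) characteristic polynomial is P(z) = 1 - 1.001z + 0.561z^2.
Invertibility requires all roots to lie outside the unit circle, i.e. |z| > 1 for every root.
Set 1 + (-1.001) z + (0.561) z^2 = 0, i.e. a z^2 + b z + c = 0 with a = 0.561, b = -1.001, c = 1.
Discriminant D = b^2 - 4ac = (-1.001)^2 - 4*(0.561)*1 = 1.002001 - (2.244) = -1.241999.
D < 0, so the roots are the complex-conjugate pair z = (-b +/- i sqrt(-D)) / (2a) = 0.8922 +/- 0.9933i.
For a conjugate pair |z|^2 = z * conj(z) = (product of roots) = c/a = 1/(0.561) = 1.782531, so |z| = sqrt(1.782531) = 1.3351 for both roots.
Moduli of all roots: 1.3351, 1.3351.
All moduli strictly greater than 1? Yes.
Verdict: Invertible.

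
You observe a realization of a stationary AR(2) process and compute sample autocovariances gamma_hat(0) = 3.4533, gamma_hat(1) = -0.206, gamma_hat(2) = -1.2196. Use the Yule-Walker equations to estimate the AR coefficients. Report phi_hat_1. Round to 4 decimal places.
\hat\phi_{1} = -0.0810

The Yule-Walker equations for an AR(p) process read, in matrix form,
  Gamma_p phi = r_p,   with   (Gamma_p)_{ij} = gamma(|i - j|),
                       (r_p)_i = gamma(i),   i,j = 1..p.
Substitute the sample gammas (Toeplitz matrix and right-hand side of size 2):
  Gamma_p = [[3.4533, -0.206], [-0.206, 3.4533]]
  r_p     = [-0.206, -1.2196]
Written out:
  3.4533 phi_1 - 0.206 phi_2 = -0.206
  -0.206 phi_1 + 3.4533 phi_2 = -1.2196
Solve by Cramer's rule:
  det = gamma(0)^2 - gamma(1)^2 = (3.4533)^2 - (-0.206)^2 = 11.92528089 - 0.042436 = 11.88284489
  phi_hat_1 = [gamma(1) gamma(0) - gamma(1) gamma(2)] / det = [(-0.206)(3.4533) - (-0.206)(-1.2196)] / 11.88284489 = -0.9626174 / 11.88284489 = -0.081
  phi_hat_2 = [gamma(0) gamma(2) - gamma(1)^2] / det = [(3.4533)(-1.2196) - (-0.206)^2] / 11.88284489 = -4.25408068 / 11.88284489 = -0.358
So phi_hat = [-0.0810, -0.3580].
Therefore phi_hat_1 = -0.0810.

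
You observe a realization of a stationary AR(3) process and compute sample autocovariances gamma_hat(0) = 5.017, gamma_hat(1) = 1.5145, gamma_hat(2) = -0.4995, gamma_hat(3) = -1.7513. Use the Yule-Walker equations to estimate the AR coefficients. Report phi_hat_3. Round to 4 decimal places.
\hat\phi_{3} = -0.2870

The Yule-Walker equations for an AR(p) process read, in matrix form,
  Gamma_p phi = r_p,   with   (Gamma_p)_{ij} = gamma(|i - j|),
                       (r_p)_i = gamma(i),   i,j = 1..p.
Substitute the sample gammas (Toeplitz matrix and right-hand side of size 3):
  Gamma_p = [[5.017, 1.5145, -0.4995], [1.5145, 5.017, 1.5145], [-0.4995, 1.5145, 5.017]]
  r_p     = [1.5145, -0.4995, -1.7513]
Written out (R1..R3):
  (R1) 5.017 phi_1 + 1.5145 phi_2 - 0.4995 phi_3 = 1.5145
  (R2) 1.5145 phi_1 + 5.017 phi_2 + 1.5145 phi_3 = -0.4995
  (R3) -0.4995 phi_1 + 1.5145 phi_2 + 5.017 phi_3 = -1.7513
Gaussian elimination:
  R2 <- R2 - (1.5145/5.017) R1 = R2 - (0.301874) R1:  4.559812 phi_2 + 1.665286 phi_3 = -0.956688
  R3 <- R3 - (-0.4995/5.017) R1 = R3 - (-0.099561) R1:  1.665286 phi_2 + 4.967269 phi_3 = -1.600514
  R3 <- R3 - (1.665286/4.559812) R2 = R3 - (0.365209) R2:  4.359091 phi_3 = -1.251123
Back-substitution:
  phi_hat_3 = -1.251123 / 4.359091 = -0.287015
  phi_hat_2 = (-0.956688 - (1.665286)(-0.287015)) / 4.559812 = -0.104988
  phi_hat_1 = (1.5145 - (1.5145)(-0.104988) - (-0.4995)(-0.287015)) / 5.017 = 0.304991
So phi_hat = [0.3050, -0.1050, -0.2870].
Therefore phi_hat_3 = -0.2870.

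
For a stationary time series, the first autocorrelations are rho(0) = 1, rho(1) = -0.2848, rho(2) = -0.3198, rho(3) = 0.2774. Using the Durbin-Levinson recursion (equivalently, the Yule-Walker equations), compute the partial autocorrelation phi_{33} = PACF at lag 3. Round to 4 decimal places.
\phi_{33} = 0.0300

The PACF at lag k is phi_{kk}, the last component of the solution
to the Yule-Walker system G_k phi = r_k where
  (G_k)_{ij} = rho(|i - j|), (r_k)_i = rho(i), i,j = 1..k.
Equivalently, Durbin-Levinson gives phi_{kk} iteratively:
  phi_{11} = rho(1)
  phi_{kk} = [rho(k) - sum_{j=1..k-1} phi_{k-1,j} rho(k-j)]
            / [1 - sum_{j=1..k-1} phi_{k-1,j} rho(j)],
  phi_{k,j} = phi_{k-1,j} - phi_{kk} phi_{k-1,k-j},  j = 1..k-1.
Step k = 1:
  phi_11 = rho(1) = -0.2848.
Step k = 2:
  phi_22 = [rho(2) - phi_11 rho(1)] / [1 - phi_11 rho(1)] = [-0.3198 - (-0.2848)(-0.2848)] / [1 - (-0.2848)(-0.2848)]
         = -0.40091104 / 0.91888896 = -0.4363.
  Update: phi_21 = phi_11 - phi_22 phi_11 = -0.2848 - (-0.4363)(-0.2848) = -0.409058.
Step k = 3:
  phi_33 = [rho(3) - phi_21 rho(2) - phi_22 rho(1)] / [1 - phi_21 rho(1) - phi_22 rho(2)]
    numerator   = 0.2774 - (-0.409058)(-0.3198) - (-0.4363)(-0.2848) = 0.02232502
    denominator = 1 - (-0.409058)(-0.2848) - (-0.4363)(-0.3198) = 0.74397157
  phi_33 = 0.02232502 / 0.74397157 = 0.03.
Therefore phi_{33} = 0.0300.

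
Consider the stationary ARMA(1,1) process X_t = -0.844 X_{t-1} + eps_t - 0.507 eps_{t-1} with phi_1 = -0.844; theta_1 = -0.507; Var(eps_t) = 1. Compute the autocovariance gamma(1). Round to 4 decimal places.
\gamma(1) = -6.7061

Multiply the model equation by X_{t-k} and take expectations. With theta_0 = psi_0 = 1 and psi_j the MA(infinity) weights, this gives
  gamma(k) - sum_i phi_i gamma(k-i) = c_k,
  c_k = sigma^2 * sum_{j=k..q} theta_j psi_{j-k}   (c_k = 0 for k > q),
using gamma(-m) = gamma(m).
psi-weights needed (psi_j = theta_j + sum_i phi_i psi_{j-i}):
  psi_1 = theta_1 + phi_1 = -0.507 + (-0.844) = -1.351
Right-hand sides:
  c_0 = sigma^2 (1 + theta_1 psi_1) = 1 * (1 + (-0.507)(-1.351)) = 1 * 1.684957 = 1.684957
  c_1 = sigma^2 theta_1 = 1 * (-0.507) = -0.507
  c_2 = 0
Equations for k = 0 and k = 1 (AR order 1):
  gamma(0) = phi_1 gamma(1) + c_0
  gamma(1) = phi_1 gamma(0) + c_1
Substituting the second into the first: gamma(0) (1 - phi_1^2) = c_0 + phi_1 c_1, so
  gamma(0) = (c_0 + phi_1 c_1) / (1 - phi_1^2) = (1.684957 + (-0.844)(-0.507)) / (1 - (-0.844)^2) = 2.112865 / 0.287664 = 7.344906.
  gamma(1) = phi_1 gamma(0) + c_1 = (-0.844)(7.344906) + (-0.507) = -6.706101.
Therefore gamma(1) = -6.7061 (to 4 decimal places).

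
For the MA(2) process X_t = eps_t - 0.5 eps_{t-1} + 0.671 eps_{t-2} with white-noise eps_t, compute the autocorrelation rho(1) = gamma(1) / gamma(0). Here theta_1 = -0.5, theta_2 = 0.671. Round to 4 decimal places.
\rho(1) = -0.4914

For an MA(q) process with theta_0 = 1, the autocovariance is
  gamma(k) = sigma^2 * sum_{i=0..q-k} theta_i * theta_{i+k},
and rho(k) = gamma(k) / gamma(0). Sigma^2 cancels.
  numerator   = (1)*(-0.5) + (-0.5)*(0.671) = -0.8355.
  denominator = (1)^2 + (-0.5)^2 + (0.671)^2 = 1.700241.
  rho(1) = -0.8355 / 1.700241 = -0.4914.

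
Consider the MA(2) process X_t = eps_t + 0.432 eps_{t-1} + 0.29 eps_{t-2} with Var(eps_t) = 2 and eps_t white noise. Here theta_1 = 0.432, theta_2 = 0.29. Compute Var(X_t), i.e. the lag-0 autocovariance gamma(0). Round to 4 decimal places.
\gamma(0) = 2.5414

For an MA(q) process X_t = eps_t + sum_i theta_i eps_{t-i} with
Var(eps_t) = sigma^2, the variance is
  gamma(0) = sigma^2 * (1 + sum_i theta_i^2).
  sum_i theta_i^2 = (0.432)^2 + (0.29)^2 = 0.186624 + 0.0841 = 0.270724.
  gamma(0) = 2 * (1 + 0.270724) = 2 * 1.270724 = 2.541448, which rounds to 2.5414.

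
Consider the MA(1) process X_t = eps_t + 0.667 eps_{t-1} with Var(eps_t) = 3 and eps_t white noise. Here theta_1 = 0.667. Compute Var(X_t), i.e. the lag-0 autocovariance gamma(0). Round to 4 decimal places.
\gamma(0) = 4.3347

For an MA(q) process X_t = eps_t + sum_i theta_i eps_{t-i} with
Var(eps_t) = sigma^2, the variance is
  gamma(0) = sigma^2 * (1 + sum_i theta_i^2).
  sum_i theta_i^2 = (0.667)^2 = 0.444889.
  gamma(0) = 3 * (1 + 0.444889) = 3 * 1.444889 = 4.334667, which rounds to 4.3347.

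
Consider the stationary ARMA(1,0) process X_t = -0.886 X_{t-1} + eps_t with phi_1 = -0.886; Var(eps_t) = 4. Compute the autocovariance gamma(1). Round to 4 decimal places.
\gamma(1) = -16.4834

Multiply the model equation by X_{t-k} and take expectations. With theta_0 = psi_0 = 1 and psi_j the MA(infinity) weights, this gives
  gamma(k) - sum_i phi_i gamma(k-i) = c_k,
  c_k = sigma^2 * sum_{j=k..q} theta_j psi_{j-k}   (c_k = 0 for k > q),
using gamma(-m) = gamma(m).
Pure AR (q = 0): c_0 = sigma^2 = 4, c_k = 0 for k >= 1.
Equations for k = 0 and k = 1 (AR order 1):
  gamma(0) = phi_1 gamma(1) + c_0
  gamma(1) = phi_1 gamma(0) + c_1
Substituting the second into the first: gamma(0) (1 - phi_1^2) = c_0 + phi_1 c_1, so
  gamma(0) = c_0 / (1 - phi_1^2) = 4 / (1 - (-0.886)^2) = 4 / 0.215004 = 18.604305.
  gamma(1) = phi_1 gamma(0) = (-0.886)(18.604305) = -16.483414.
Therefore gamma(1) = -16.4834 (to 4 decimal places).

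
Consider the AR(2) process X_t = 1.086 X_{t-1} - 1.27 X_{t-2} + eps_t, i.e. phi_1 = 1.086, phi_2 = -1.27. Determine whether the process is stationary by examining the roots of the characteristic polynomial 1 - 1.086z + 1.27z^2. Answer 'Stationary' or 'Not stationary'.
\text{Not stationary}

The AR(p) characteristic polynomial is P(z) = 1 - 1.086z + 1.27z^2.
Stationarity requires all roots to lie outside the unit circle, i.e. |z| > 1 for every root.
Set 1 + (-1.086) z + (1.27) z^2 = 0, i.e. a z^2 + b z + c = 0 with a = 1.27, b = -1.086, c = 1.
Discriminant D = b^2 - 4ac = (-1.086)^2 - 4*(1.27)*1 = 1.179396 - (5.08) = -3.900604.
D < 0, so the roots are the complex-conjugate pair z = (-b +/- i sqrt(-D)) / (2a) = 0.4276 +/- 0.7776i.
For a conjugate pair |z|^2 = z * conj(z) = (product of roots) = c/a = 1/(1.27) = 0.787402, so |z| = sqrt(0.787402) = 0.8874 for both roots.
Moduli of all roots: 0.8874, 0.8874.
All moduli strictly greater than 1? No.
Verdict: Not stationary.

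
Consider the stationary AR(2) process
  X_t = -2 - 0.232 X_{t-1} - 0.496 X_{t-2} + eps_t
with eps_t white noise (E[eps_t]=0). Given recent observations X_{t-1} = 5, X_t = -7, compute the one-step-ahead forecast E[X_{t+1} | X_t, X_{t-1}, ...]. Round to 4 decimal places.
E[X_{t+1} \mid \mathcal F_t] = -2.8560

For an AR(p) model X_t = c + sum_i phi_i X_{t-i} + eps_t, the
one-step-ahead conditional mean is
  E[X_{t+1} | X_t, ...] = c + sum_i phi_i X_{t+1-i}.
Substitute known values:
  E[X_{t+1} | ...] = -2 + (-0.232) * (-7) + (-0.496) * (5)
                   = -2.8560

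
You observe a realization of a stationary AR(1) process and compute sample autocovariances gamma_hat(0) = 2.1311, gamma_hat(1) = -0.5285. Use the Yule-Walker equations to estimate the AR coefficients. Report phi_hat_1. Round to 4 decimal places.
\hat\phi_{1} = -0.2480

The Yule-Walker equations for an AR(p) process read, in matrix form,
  Gamma_p phi = r_p,   with   (Gamma_p)_{ij} = gamma(|i - j|),
                       (r_p)_i = gamma(i),   i,j = 1..p.
Substitute the sample gammas (Toeplitz matrix and right-hand side of size 1):
  Gamma_p = [[2.1311]]
  r_p     = [-0.5285]
With p = 1 this is the single equation gamma(0) phi_1 = gamma(1):
  phi_hat_1 = gamma(1) / gamma(0) = -0.5285 / 2.1311 = -0.2480.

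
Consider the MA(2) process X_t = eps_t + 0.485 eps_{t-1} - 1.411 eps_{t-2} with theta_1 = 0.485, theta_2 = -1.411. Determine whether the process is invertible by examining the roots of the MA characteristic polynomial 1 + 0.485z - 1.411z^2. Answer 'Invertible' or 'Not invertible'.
\text{Not invertible}

The MA(q) characteristic polynomial is P(z) = 1 + 0.485z - 1.411z^2.
Invertibility requires all roots to lie outside the unit circle, i.e. |z| > 1 for every root.
Set 1 + (0.485) z + (-1.411) z^2 = 0, i.e. a z^2 + b z + c = 0 with a = -1.411, b = 0.485, c = 1.
Discriminant D = b^2 - 4ac = (0.485)^2 - 4*(-1.411)*1 = 0.235225 - (-5.644) = 5.879225.
D >= 0, so the roots are real: z = (-b +/- sqrt(D)) / (2a) = (-0.485 +/- 2.424711) / (-2.822).
  z_1 = (-0.485 + 2.424711) / (-2.822) = -0.6874,   |z_1| = 0.6874.
  z_2 = (-0.485 - 2.424711) / (-2.822) = 1.0311,   |z_2| = 1.0311.
Moduli of all roots: 0.6874, 1.0311.
All moduli strictly greater than 1? No.
Verdict: Not invertible.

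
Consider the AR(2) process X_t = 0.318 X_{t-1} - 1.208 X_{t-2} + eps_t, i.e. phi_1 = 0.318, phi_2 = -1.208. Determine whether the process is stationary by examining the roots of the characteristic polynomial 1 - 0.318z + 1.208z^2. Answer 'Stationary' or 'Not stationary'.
\text{Not stationary}

The AR(p) characteristic polynomial is P(z) = 1 - 0.318z + 1.208z^2.
Stationarity requires all roots to lie outside the unit circle, i.e. |z| > 1 for every root.
Set 1 + (-0.318) z + (1.208) z^2 = 0, i.e. a z^2 + b z + c = 0 with a = 1.208, b = -0.318, c = 1.
Discriminant D = b^2 - 4ac = (-0.318)^2 - 4*(1.208)*1 = 0.101124 - (4.832) = -4.730876.
D < 0, so the roots are the complex-conjugate pair z = (-b +/- i sqrt(-D)) / (2a) = 0.1316 +/- 0.9003i.
For a conjugate pair |z|^2 = z * conj(z) = (product of roots) = c/a = 1/(1.208) = 0.827815, so |z| = sqrt(0.827815) = 0.9098 for both roots.
Moduli of all roots: 0.9098, 0.9098.
All moduli strictly greater than 1? No.
Verdict: Not stationary.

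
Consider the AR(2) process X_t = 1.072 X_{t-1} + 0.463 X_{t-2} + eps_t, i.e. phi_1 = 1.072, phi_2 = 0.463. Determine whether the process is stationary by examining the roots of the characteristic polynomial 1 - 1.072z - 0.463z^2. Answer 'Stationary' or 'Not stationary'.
\text{Not stationary}

The AR(p) characteristic polynomial is P(z) = 1 - 1.072z - 0.463z^2.
Stationarity requires all roots to lie outside the unit circle, i.e. |z| > 1 for every root.
Set 1 + (-1.072) z + (-0.463) z^2 = 0, i.e. a z^2 + b z + c = 0 with a = -0.463, b = -1.072, c = 1.
Discriminant D = b^2 - 4ac = (-1.072)^2 - 4*(-0.463)*1 = 1.149184 - (-1.852) = 3.001184.
D >= 0, so the roots are real: z = (-b +/- sqrt(D)) / (2a) = (1.072 +/- 1.732393) / (-0.926).
  z_1 = (1.072 + 1.732393) / (-0.926) = -3.0285,   |z_1| = 3.0285.
  z_2 = (1.072 - 1.732393) / (-0.926) = 0.7132,   |z_2| = 0.7132.
Moduli of all roots: 3.0285, 0.7132.
All moduli strictly greater than 1? No.
Verdict: Not stationary.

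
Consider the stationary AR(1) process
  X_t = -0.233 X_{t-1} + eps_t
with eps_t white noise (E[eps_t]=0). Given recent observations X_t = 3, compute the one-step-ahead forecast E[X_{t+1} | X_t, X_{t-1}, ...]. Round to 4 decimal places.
E[X_{t+1} \mid \mathcal F_t] = -0.6990

For an AR(p) model X_t = c + sum_i phi_i X_{t-i} + eps_t, the
one-step-ahead conditional mean is
  E[X_{t+1} | X_t, ...] = c + sum_i phi_i X_{t+1-i}.
Substitute known values:
  E[X_{t+1} | ...] = (-0.233) * (3)
                   = -0.6990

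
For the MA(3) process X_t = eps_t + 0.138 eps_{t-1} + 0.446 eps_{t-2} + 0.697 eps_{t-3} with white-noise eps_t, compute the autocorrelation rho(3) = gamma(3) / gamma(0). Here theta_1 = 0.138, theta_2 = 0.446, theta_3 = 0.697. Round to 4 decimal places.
\rho(3) = 0.4091

For an MA(q) process with theta_0 = 1, the autocovariance is
  gamma(k) = sigma^2 * sum_{i=0..q-k} theta_i * theta_{i+k},
and rho(k) = gamma(k) / gamma(0). Sigma^2 cancels.
  numerator   = (1)*(0.697) = 0.697.
  denominator = (1)^2 + (0.138)^2 + (0.446)^2 + (0.697)^2 = 1.703769.
  rho(3) = 0.697 / 1.703769 = 0.4091.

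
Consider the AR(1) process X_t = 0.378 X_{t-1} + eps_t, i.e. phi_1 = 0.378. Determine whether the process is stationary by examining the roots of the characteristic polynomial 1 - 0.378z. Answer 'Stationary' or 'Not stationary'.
\text{Stationary}

The AR(p) characteristic polynomial is P(z) = 1 - 0.378z.
Stationarity requires all roots to lie outside the unit circle, i.e. |z| > 1 for every root.
This is linear in z: 1 + (-0.378) z = 0  =>  z = -1/(-0.378) = 2.645503,  |z| = 2.645503.
Moduli of all roots: 2.6455.
All moduli strictly greater than 1? Yes.
Verdict: Stationary.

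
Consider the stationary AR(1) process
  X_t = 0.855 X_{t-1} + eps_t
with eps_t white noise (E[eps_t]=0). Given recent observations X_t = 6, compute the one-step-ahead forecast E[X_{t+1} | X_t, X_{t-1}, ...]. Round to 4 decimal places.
E[X_{t+1} \mid \mathcal F_t] = 5.1300

For an AR(p) model X_t = c + sum_i phi_i X_{t-i} + eps_t, the
one-step-ahead conditional mean is
  E[X_{t+1} | X_t, ...] = c + sum_i phi_i X_{t+1-i}.
Substitute known values:
  E[X_{t+1} | ...] = (0.855) * (6)
                   = 5.1300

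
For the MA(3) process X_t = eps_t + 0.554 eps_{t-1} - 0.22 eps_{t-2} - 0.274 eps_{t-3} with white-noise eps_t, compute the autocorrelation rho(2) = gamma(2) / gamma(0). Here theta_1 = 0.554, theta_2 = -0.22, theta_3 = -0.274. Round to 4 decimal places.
\rho(2) = -0.2599

For an MA(q) process with theta_0 = 1, the autocovariance is
  gamma(k) = sigma^2 * sum_{i=0..q-k} theta_i * theta_{i+k},
and rho(k) = gamma(k) / gamma(0). Sigma^2 cancels.
  numerator   = (1)*(-0.22) + (0.554)*(-0.274) = -0.371796.
  denominator = (1)^2 + (0.554)^2 + (-0.22)^2 + (-0.274)^2 = 1.430392.
  rho(2) = -0.371796 / 1.430392 = -0.2599.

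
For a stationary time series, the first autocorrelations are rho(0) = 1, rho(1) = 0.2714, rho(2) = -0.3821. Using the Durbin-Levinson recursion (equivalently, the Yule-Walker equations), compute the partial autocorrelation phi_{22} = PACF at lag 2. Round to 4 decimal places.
\phi_{22} = -0.4920

The PACF at lag k is phi_{kk}, the last component of the solution
to the Yule-Walker system G_k phi = r_k where
  (G_k)_{ij} = rho(|i - j|), (r_k)_i = rho(i), i,j = 1..k.
Equivalently, Durbin-Levinson gives phi_{kk} iteratively:
  phi_{11} = rho(1)
  phi_{kk} = [rho(k) - sum_{j=1..k-1} phi_{k-1,j} rho(k-j)]
            / [1 - sum_{j=1..k-1} phi_{k-1,j} rho(j)],
  phi_{k,j} = phi_{k-1,j} - phi_{kk} phi_{k-1,k-j},  j = 1..k-1.
Step k = 1:
  phi_11 = rho(1) = 0.2714.
Step k = 2:
  phi_22 = [rho(2) - phi_11 rho(1)] / [1 - phi_11 rho(1)] = [-0.3821 - (0.2714)(0.2714)] / [1 - (0.2714)(0.2714)]
         = -0.45575796 / 0.92634204 = -0.492.
Therefore phi_{22} = -0.4920.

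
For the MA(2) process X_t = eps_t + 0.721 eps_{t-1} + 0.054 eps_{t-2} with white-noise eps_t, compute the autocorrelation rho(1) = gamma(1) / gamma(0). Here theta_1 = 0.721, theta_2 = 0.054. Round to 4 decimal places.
\rho(1) = 0.4991

For an MA(q) process with theta_0 = 1, the autocovariance is
  gamma(k) = sigma^2 * sum_{i=0..q-k} theta_i * theta_{i+k},
and rho(k) = gamma(k) / gamma(0). Sigma^2 cancels.
  numerator   = (1)*(0.721) + (0.721)*(0.054) = 0.759934.
  denominator = (1)^2 + (0.721)^2 + (0.054)^2 = 1.522757.
  rho(1) = 0.759934 / 1.522757 = 0.4991.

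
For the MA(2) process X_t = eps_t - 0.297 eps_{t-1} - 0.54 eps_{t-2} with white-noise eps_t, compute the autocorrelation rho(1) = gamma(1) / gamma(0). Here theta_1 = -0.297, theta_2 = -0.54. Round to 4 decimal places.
\rho(1) = -0.0990

For an MA(q) process with theta_0 = 1, the autocovariance is
  gamma(k) = sigma^2 * sum_{i=0..q-k} theta_i * theta_{i+k},
and rho(k) = gamma(k) / gamma(0). Sigma^2 cancels.
  numerator   = (1)*(-0.297) + (-0.297)*(-0.54) = -0.13662.
  denominator = (1)^2 + (-0.297)^2 + (-0.54)^2 = 1.379809.
  rho(1) = -0.13662 / 1.379809 = -0.0990.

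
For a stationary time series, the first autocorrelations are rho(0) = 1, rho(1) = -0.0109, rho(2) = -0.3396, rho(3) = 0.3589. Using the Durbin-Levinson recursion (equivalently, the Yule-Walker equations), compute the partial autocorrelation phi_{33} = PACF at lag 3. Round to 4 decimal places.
\phi_{33} = 0.3960

The PACF at lag k is phi_{kk}, the last component of the solution
to the Yule-Walker system G_k phi = r_k where
  (G_k)_{ij} = rho(|i - j|), (r_k)_i = rho(i), i,j = 1..k.
Equivalently, Durbin-Levinson gives phi_{kk} iteratively:
  phi_{11} = rho(1)
  phi_{kk} = [rho(k) - sum_{j=1..k-1} phi_{k-1,j} rho(k-j)]
            / [1 - sum_{j=1..k-1} phi_{k-1,j} rho(j)],
  phi_{k,j} = phi_{k-1,j} - phi_{kk} phi_{k-1,k-j},  j = 1..k-1.
Step k = 1:
  phi_11 = rho(1) = -0.0109.
Step k = 2:
  phi_22 = [rho(2) - phi_11 rho(1)] / [1 - phi_11 rho(1)] = [-0.3396 - (-0.0109)(-0.0109)] / [1 - (-0.0109)(-0.0109)]
         = -0.33971881 / 0.99988119 = -0.339759.
  Update: phi_21 = phi_11 - phi_22 phi_11 = -0.0109 - (-0.339759)(-0.0109) = -0.014603.
Step k = 3:
  phi_33 = [rho(3) - phi_21 rho(2) - phi_22 rho(1)] / [1 - phi_21 rho(1) - phi_22 rho(2)]
    numerator   = 0.3589 - (-0.014603)(-0.3396) - (-0.339759)(-0.0109) = 0.35023732
    denominator = 1 - (-0.014603)(-0.0109) - (-0.339759)(-0.3396) = 0.88445861
  phi_33 = 0.35023732 / 0.88445861 = 0.396.
Therefore phi_{33} = 0.3960.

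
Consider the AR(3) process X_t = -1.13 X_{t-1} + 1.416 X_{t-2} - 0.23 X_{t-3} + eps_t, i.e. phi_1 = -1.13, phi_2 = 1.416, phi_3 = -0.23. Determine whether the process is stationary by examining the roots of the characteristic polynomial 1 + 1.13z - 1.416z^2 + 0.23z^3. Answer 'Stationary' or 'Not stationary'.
\text{Not stationary}

The AR(p) characteristic polynomial is P(z) = 1 + 1.13z - 1.416z^2 + 0.23z^3.
Stationarity requires all roots to lie outside the unit circle, i.e. |z| > 1 for every root.
Degree 3: look for a simple real root z0 first, then factor out (1 - z/z0) and solve the remaining quadratic.
Testing z0 = 5: P(5) = 1 + (1.13)(5) + (-1.416)(5)^2 + (0.23)(5)^3
  = 1 + (5.65) + (-35.4) + (28.75) = 0.  So z_0 = 5 is a root, |z_0| = 5.
Divide out the factor (1 - 0.2 z) = (1 - z/z0) (since 1/z0 = 0.2):
  P(z) = (1 - 0.2 z)(1 + (1.33) z + (-1.15) z^2)
  [check: z-coef 1.33 - (0.2) = 1.13; z^2-coef -1.15 - (0.2)(1.33) = -1.416; z^3-coef -(0.2)(-1.15) = 0.23.]
Remaining roots from the quadratic factor 1 + (1.33) z + (-1.15) z^2:
  Set 1 + (1.33) z + (-1.15) z^2 = 0, i.e. a z^2 + b z + c = 0 with a = -1.15, b = 1.33, c = 1.
  Discriminant D = b^2 - 4ac = (1.33)^2 - 4*(-1.15)*1 = 1.7689 - (-4.6) = 6.3689.
  D >= 0, so the roots are real: z = (-b +/- sqrt(D)) / (2a) = (-1.33 +/- 2.523668) / (-2.3).
    z_1 = (-1.33 + 2.523668) / (-2.3) = -0.519,   |z_1| = 0.519.
    z_2 = (-1.33 - 2.523668) / (-2.3) = 1.6755,   |z_2| = 1.6755.
Moduli of all roots: 5.0000, 0.5190, 1.6755.
All moduli strictly greater than 1? No.
Verdict: Not stationary.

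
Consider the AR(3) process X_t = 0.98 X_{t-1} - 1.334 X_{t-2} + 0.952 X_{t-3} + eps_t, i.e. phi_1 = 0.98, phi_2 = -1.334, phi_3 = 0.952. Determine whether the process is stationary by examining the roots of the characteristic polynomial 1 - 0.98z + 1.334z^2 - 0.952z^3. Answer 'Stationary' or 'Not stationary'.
\text{Not stationary}

The AR(p) characteristic polynomial is P(z) = 1 - 0.98z + 1.334z^2 - 0.952z^3.
Stationarity requires all roots to lie outside the unit circle, i.e. |z| > 1 for every root.
Degree 3: look for a simple real root z0 first, then factor out (1 - z/z0) and solve the remaining quadratic.
Testing z0 = 1.25: P(1.25) = 1 + (-0.98)(1.25) + (1.334)(1.25)^2 + (-0.952)(1.25)^3
  = 1 + (-1.225) + (2.084375) + (-1.859375) = 0.  So z_0 = 1.25 is a root, |z_0| = 1.25.
Divide out the factor (1 - 0.8 z) = (1 - z/z0) (since 1/z0 = 0.8):
  P(z) = (1 - 0.8 z)(1 + (-0.18) z + (1.19) z^2)
  [check: z-coef -0.18 - (0.8) = -0.98; z^2-coef 1.19 - (0.8)(-0.18) = 1.334; z^3-coef -(0.8)(1.19) = -0.952.]
Remaining roots from the quadratic factor 1 + (-0.18) z + (1.19) z^2:
  Set 1 + (-0.18) z + (1.19) z^2 = 0, i.e. a z^2 + b z + c = 0 with a = 1.19, b = -0.18, c = 1.
  Discriminant D = b^2 - 4ac = (-0.18)^2 - 4*(1.19)*1 = 0.0324 - (4.76) = -4.7276.
  D < 0, so the roots are the complex-conjugate pair z = (-b +/- i sqrt(-D)) / (2a) = 0.0756 +/- 0.9136i.
  For a conjugate pair |z|^2 = z * conj(z) = (product of roots) = c/a = 1/(1.19) = 0.840336, so |z| = sqrt(0.840336) = 0.9167 for both roots.
Moduli of all roots: 1.2500, 0.9167, 0.9167.
All moduli strictly greater than 1? No.
Verdict: Not stationary.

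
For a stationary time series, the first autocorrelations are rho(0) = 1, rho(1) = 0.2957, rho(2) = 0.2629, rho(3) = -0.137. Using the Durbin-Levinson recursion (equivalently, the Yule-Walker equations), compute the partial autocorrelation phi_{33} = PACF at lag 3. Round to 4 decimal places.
\phi_{33} = -0.2920

The PACF at lag k is phi_{kk}, the last component of the solution
to the Yule-Walker system G_k phi = r_k where
  (G_k)_{ij} = rho(|i - j|), (r_k)_i = rho(i), i,j = 1..k.
Equivalently, Durbin-Levinson gives phi_{kk} iteratively:
  phi_{11} = rho(1)
  phi_{kk} = [rho(k) - sum_{j=1..k-1} phi_{k-1,j} rho(k-j)]
            / [1 - sum_{j=1..k-1} phi_{k-1,j} rho(j)],
  phi_{k,j} = phi_{k-1,j} - phi_{kk} phi_{k-1,k-j},  j = 1..k-1.
Step k = 1:
  phi_11 = rho(1) = 0.2957.
Step k = 2:
  phi_22 = [rho(2) - phi_11 rho(1)] / [1 - phi_11 rho(1)] = [0.2629 - (0.2957)(0.2957)] / [1 - (0.2957)(0.2957)]
         = 0.17546151 / 0.91256151 = 0.192274.
  Update: phi_21 = phi_11 - phi_22 phi_11 = 0.2957 - (0.192274)(0.2957) = 0.238845.
Step k = 3:
  phi_33 = [rho(3) - phi_21 rho(2) - phi_22 rho(1)] / [1 - phi_21 rho(1) - phi_22 rho(2)]
    numerator   = -0.137 - (0.238845)(0.2629) - (0.192274)(0.2957) = -0.25664758
    denominator = 1 - (0.238845)(0.2957) - (0.192274)(0.2629) = 0.87882489
  phi_33 = -0.25664758 / 0.87882489 = -0.292.
Therefore phi_{33} = -0.2920.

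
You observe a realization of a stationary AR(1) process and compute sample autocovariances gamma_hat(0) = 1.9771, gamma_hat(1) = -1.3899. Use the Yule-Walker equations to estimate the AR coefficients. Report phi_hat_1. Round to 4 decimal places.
\hat\phi_{1} = -0.7030

The Yule-Walker equations for an AR(p) process read, in matrix form,
  Gamma_p phi = r_p,   with   (Gamma_p)_{ij} = gamma(|i - j|),
                       (r_p)_i = gamma(i),   i,j = 1..p.
Substitute the sample gammas (Toeplitz matrix and right-hand side of size 1):
  Gamma_p = [[1.9771]]
  r_p     = [-1.3899]
With p = 1 this is the single equation gamma(0) phi_1 = gamma(1):
  phi_hat_1 = gamma(1) / gamma(0) = -1.3899 / 1.9771 = -0.7030.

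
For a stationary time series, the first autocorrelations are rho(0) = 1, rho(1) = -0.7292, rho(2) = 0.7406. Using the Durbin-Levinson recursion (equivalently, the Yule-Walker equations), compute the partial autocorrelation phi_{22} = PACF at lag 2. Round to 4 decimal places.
\phi_{22} = 0.4460

The PACF at lag k is phi_{kk}, the last component of the solution
to the Yule-Walker system G_k phi = r_k where
  (G_k)_{ij} = rho(|i - j|), (r_k)_i = rho(i), i,j = 1..k.
Equivalently, Durbin-Levinson gives phi_{kk} iteratively:
  phi_{11} = rho(1)
  phi_{kk} = [rho(k) - sum_{j=1..k-1} phi_{k-1,j} rho(k-j)]
            / [1 - sum_{j=1..k-1} phi_{k-1,j} rho(j)],
  phi_{k,j} = phi_{k-1,j} - phi_{kk} phi_{k-1,k-j},  j = 1..k-1.
Step k = 1:
  phi_11 = rho(1) = -0.7292.
Step k = 2:
  phi_22 = [rho(2) - phi_11 rho(1)] / [1 - phi_11 rho(1)] = [0.7406 - (-0.7292)(-0.7292)] / [1 - (-0.7292)(-0.7292)]
         = 0.20886736 / 0.46826736 = 0.446.
Therefore phi_{22} = 0.4460.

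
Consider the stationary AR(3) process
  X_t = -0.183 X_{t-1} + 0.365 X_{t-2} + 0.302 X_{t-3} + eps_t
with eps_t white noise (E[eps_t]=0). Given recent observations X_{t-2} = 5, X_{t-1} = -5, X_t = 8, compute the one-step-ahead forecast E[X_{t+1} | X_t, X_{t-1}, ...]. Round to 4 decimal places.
E[X_{t+1} \mid \mathcal F_t] = -1.7790

For an AR(p) model X_t = c + sum_i phi_i X_{t-i} + eps_t, the
one-step-ahead conditional mean is
  E[X_{t+1} | X_t, ...] = c + sum_i phi_i X_{t+1-i}.
Substitute known values:
  E[X_{t+1} | ...] = (-0.183) * (8) + (0.365) * (-5) + (0.302) * (5)
                   = -1.7790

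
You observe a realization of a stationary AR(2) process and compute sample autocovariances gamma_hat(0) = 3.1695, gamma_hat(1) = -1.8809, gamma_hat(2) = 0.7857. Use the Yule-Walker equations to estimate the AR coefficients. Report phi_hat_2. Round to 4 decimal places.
\hat\phi_{2} = -0.1610

The Yule-Walker equations for an AR(p) process read, in matrix form,
  Gamma_p phi = r_p,   with   (Gamma_p)_{ij} = gamma(|i - j|),
                       (r_p)_i = gamma(i),   i,j = 1..p.
Substitute the sample gammas (Toeplitz matrix and right-hand side of size 2):
  Gamma_p = [[3.1695, -1.8809], [-1.8809, 3.1695]]
  r_p     = [-1.8809, 0.7857]
Written out:
  3.1695 phi_1 - 1.8809 phi_2 = -1.8809
  -1.8809 phi_1 + 3.1695 phi_2 = 0.7857
Solve by Cramer's rule:
  det = gamma(0)^2 - gamma(1)^2 = (3.1695)^2 - (-1.8809)^2 = 10.04573025 - 3.53778481 = 6.50794544
  phi_hat_1 = [gamma(1) gamma(0) - gamma(1) gamma(2)] / det = [(-1.8809)(3.1695) - (-1.8809)(0.7857)] / 6.50794544 = -4.48368942 / 6.50794544 = -0.689
  phi_hat_2 = [gamma(0) gamma(2) - gamma(1)^2] / det = [(3.1695)(0.7857) - (-1.8809)^2] / 6.50794544 = -1.04750866 / 6.50794544 = -0.161
So phi_hat = [-0.6890, -0.1610].
Therefore phi_hat_2 = -0.1610.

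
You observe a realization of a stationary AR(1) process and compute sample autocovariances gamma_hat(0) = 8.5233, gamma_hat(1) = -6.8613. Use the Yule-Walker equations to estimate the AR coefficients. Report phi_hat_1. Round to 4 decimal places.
\hat\phi_{1} = -0.8050

The Yule-Walker equations for an AR(p) process read, in matrix form,
  Gamma_p phi = r_p,   with   (Gamma_p)_{ij} = gamma(|i - j|),
                       (r_p)_i = gamma(i),   i,j = 1..p.
Substitute the sample gammas (Toeplitz matrix and right-hand side of size 1):
  Gamma_p = [[8.5233]]
  r_p     = [-6.8613]
With p = 1 this is the single equation gamma(0) phi_1 = gamma(1):
  phi_hat_1 = gamma(1) / gamma(0) = -6.8613 / 8.5233 = -0.8050.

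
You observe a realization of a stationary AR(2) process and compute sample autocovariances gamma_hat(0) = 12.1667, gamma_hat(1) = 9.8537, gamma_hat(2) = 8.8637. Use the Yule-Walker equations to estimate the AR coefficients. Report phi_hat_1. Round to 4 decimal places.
\hat\phi_{1} = 0.6390

The Yule-Walker equations for an AR(p) process read, in matrix form,
  Gamma_p phi = r_p,   with   (Gamma_p)_{ij} = gamma(|i - j|),
                       (r_p)_i = gamma(i),   i,j = 1..p.
Substitute the sample gammas (Toeplitz matrix and right-hand side of size 2):
  Gamma_p = [[12.1667, 9.8537], [9.8537, 12.1667]]
  r_p     = [9.8537, 8.8637]
Written out:
  12.1667 phi_1 + 9.8537 phi_2 = 9.8537
  9.8537 phi_1 + 12.1667 phi_2 = 8.8637
Solve by Cramer's rule:
  det = gamma(0)^2 - gamma(1)^2 = (12.1667)^2 - (9.8537)^2 = 148.02858889 - 97.09540369 = 50.9331852
  phi_hat_1 = [gamma(1) gamma(0) - gamma(1) gamma(2)] / det = [(9.8537)(12.1667) - (9.8537)(8.8637)] / 50.9331852 = 32.5467711 / 50.9331852 = 0.639
  phi_hat_2 = [gamma(0) gamma(2) - gamma(1)^2] / det = [(12.1667)(8.8637) - (9.8537)^2] / 50.9331852 = 10.7465751 / 50.9331852 = 0.211
So phi_hat = [0.6390, 0.2110].
Therefore phi_hat_1 = 0.6390.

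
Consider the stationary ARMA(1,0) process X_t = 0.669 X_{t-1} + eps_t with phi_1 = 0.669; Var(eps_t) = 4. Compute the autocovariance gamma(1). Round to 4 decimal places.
\gamma(1) = 4.8440

Multiply the model equation by X_{t-k} and take expectations. With theta_0 = psi_0 = 1 and psi_j the MA(infinity) weights, this gives
  gamma(k) - sum_i phi_i gamma(k-i) = c_k,
  c_k = sigma^2 * sum_{j=k..q} theta_j psi_{j-k}   (c_k = 0 for k > q),
using gamma(-m) = gamma(m).
Pure AR (q = 0): c_0 = sigma^2 = 4, c_k = 0 for k >= 1.
Equations for k = 0 and k = 1 (AR order 1):
  gamma(0) = phi_1 gamma(1) + c_0
  gamma(1) = phi_1 gamma(0) + c_1
Substituting the second into the first: gamma(0) (1 - phi_1^2) = c_0 + phi_1 c_1, so
  gamma(0) = c_0 / (1 - phi_1^2) = 4 / (1 - (0.669)^2) = 4 / 0.552439 = 7.240618.
  gamma(1) = phi_1 gamma(0) = (0.669)(7.240618) = 4.843974.
Therefore gamma(1) = 4.8440 (to 4 decimal places).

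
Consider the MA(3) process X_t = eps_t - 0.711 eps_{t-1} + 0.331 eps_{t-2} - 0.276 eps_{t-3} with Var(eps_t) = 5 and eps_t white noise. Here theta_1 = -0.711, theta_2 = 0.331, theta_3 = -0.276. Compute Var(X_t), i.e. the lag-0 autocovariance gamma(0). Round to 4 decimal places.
\gamma(0) = 8.4563

For an MA(q) process X_t = eps_t + sum_i theta_i eps_{t-i} with
Var(eps_t) = sigma^2, the variance is
  gamma(0) = sigma^2 * (1 + sum_i theta_i^2).
  sum_i theta_i^2 = (-0.711)^2 + (0.331)^2 + (-0.276)^2 = 0.505521 + 0.109561 + 0.076176 = 0.691258.
  gamma(0) = 5 * (1 + 0.691258) = 5 * 1.691258 = 8.45629, which rounds to 8.4563.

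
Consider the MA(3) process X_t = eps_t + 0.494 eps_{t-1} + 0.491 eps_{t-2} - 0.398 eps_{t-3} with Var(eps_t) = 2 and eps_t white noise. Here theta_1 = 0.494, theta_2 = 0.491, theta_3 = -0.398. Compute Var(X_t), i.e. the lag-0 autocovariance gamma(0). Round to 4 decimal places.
\gamma(0) = 3.2870

For an MA(q) process X_t = eps_t + sum_i theta_i eps_{t-i} with
Var(eps_t) = sigma^2, the variance is
  gamma(0) = sigma^2 * (1 + sum_i theta_i^2).
  sum_i theta_i^2 = (0.494)^2 + (0.491)^2 + (-0.398)^2 = 0.244036 + 0.241081 + 0.158404 = 0.643521.
  gamma(0) = 2 * (1 + 0.643521) = 2 * 1.643521 = 3.287042, which rounds to 3.2870.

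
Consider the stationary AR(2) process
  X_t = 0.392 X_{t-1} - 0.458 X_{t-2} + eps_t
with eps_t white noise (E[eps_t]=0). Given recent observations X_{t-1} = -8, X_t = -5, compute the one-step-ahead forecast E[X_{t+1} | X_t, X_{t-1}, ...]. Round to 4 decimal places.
E[X_{t+1} \mid \mathcal F_t] = 1.7040

For an AR(p) model X_t = c + sum_i phi_i X_{t-i} + eps_t, the
one-step-ahead conditional mean is
  E[X_{t+1} | X_t, ...] = c + sum_i phi_i X_{t+1-i}.
Substitute known values:
  E[X_{t+1} | ...] = (0.392) * (-5) + (-0.458) * (-8)
                   = 1.7040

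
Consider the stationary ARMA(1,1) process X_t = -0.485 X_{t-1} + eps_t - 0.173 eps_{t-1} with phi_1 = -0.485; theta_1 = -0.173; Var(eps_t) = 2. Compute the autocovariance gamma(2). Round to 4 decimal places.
\gamma(2) = 0.9046

Multiply the model equation by X_{t-k} and take expectations. With theta_0 = psi_0 = 1 and psi_j the MA(infinity) weights, this gives
  gamma(k) - sum_i phi_i gamma(k-i) = c_k,
  c_k = sigma^2 * sum_{j=k..q} theta_j psi_{j-k}   (c_k = 0 for k > q),
using gamma(-m) = gamma(m).
psi-weights needed (psi_j = theta_j + sum_i phi_i psi_{j-i}):
  psi_1 = theta_1 + phi_1 = -0.173 + (-0.485) = -0.658
Right-hand sides:
  c_0 = sigma^2 (1 + theta_1 psi_1) = 2 * (1 + (-0.173)(-0.658)) = 2 * 1.113834 = 2.227668
  c_1 = sigma^2 theta_1 = 2 * (-0.173) = -0.346
  c_2 = 0
Equations for k = 0 and k = 1 (AR order 1):
  gamma(0) = phi_1 gamma(1) + c_0
  gamma(1) = phi_1 gamma(0) + c_1
Substituting the second into the first: gamma(0) (1 - phi_1^2) = c_0 + phi_1 c_1, so
  gamma(0) = (c_0 + phi_1 c_1) / (1 - phi_1^2) = (2.227668 + (-0.485)(-0.346)) / (1 - (-0.485)^2) = 2.395478 / 0.764775 = 3.132265.
  gamma(1) = phi_1 gamma(0) + c_1 = (-0.485)(3.132265) + (-0.346) = -1.865149.
For k = 2 (> q): gamma(2) = phi_1 gamma(1) = (-0.485)(-1.865149) = 0.904597.
Therefore gamma(2) = 0.9046 (to 4 decimal places).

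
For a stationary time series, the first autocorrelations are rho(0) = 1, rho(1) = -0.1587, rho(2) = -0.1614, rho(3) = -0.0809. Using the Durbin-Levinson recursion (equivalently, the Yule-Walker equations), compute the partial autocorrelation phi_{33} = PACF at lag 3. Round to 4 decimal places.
\phi_{33} = -0.1510

The PACF at lag k is phi_{kk}, the last component of the solution
to the Yule-Walker system G_k phi = r_k where
  (G_k)_{ij} = rho(|i - j|), (r_k)_i = rho(i), i,j = 1..k.
Equivalently, Durbin-Levinson gives phi_{kk} iteratively:
  phi_{11} = rho(1)
  phi_{kk} = [rho(k) - sum_{j=1..k-1} phi_{k-1,j} rho(k-j)]
            / [1 - sum_{j=1..k-1} phi_{k-1,j} rho(j)],
  phi_{k,j} = phi_{k-1,j} - phi_{kk} phi_{k-1,k-j},  j = 1..k-1.
Step k = 1:
  phi_11 = rho(1) = -0.1587.
Step k = 2:
  phi_22 = [rho(2) - phi_11 rho(1)] / [1 - phi_11 rho(1)] = [-0.1614 - (-0.1587)(-0.1587)] / [1 - (-0.1587)(-0.1587)]
         = -0.18658569 / 0.97481431 = -0.191406.
  Update: phi_21 = phi_11 - phi_22 phi_11 = -0.1587 - (-0.191406)(-0.1587) = -0.189076.
Step k = 3:
  phi_33 = [rho(3) - phi_21 rho(2) - phi_22 rho(1)] / [1 - phi_21 rho(1) - phi_22 rho(2)]
    numerator   = -0.0809 - (-0.189076)(-0.1614) - (-0.191406)(-0.1587) = -0.14179309
    denominator = 1 - (-0.189076)(-0.1587) - (-0.191406)(-0.1614) = 0.93910062
  phi_33 = -0.14179309 / 0.93910062 = -0.151.
Therefore phi_{33} = -0.1510.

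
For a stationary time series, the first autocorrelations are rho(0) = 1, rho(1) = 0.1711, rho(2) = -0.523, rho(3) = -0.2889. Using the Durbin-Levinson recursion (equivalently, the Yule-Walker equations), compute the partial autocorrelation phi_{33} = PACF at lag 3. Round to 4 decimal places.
\phi_{33} = -0.0779

The PACF at lag k is phi_{kk}, the last component of the solution
to the Yule-Walker system G_k phi = r_k where
  (G_k)_{ij} = rho(|i - j|), (r_k)_i = rho(i), i,j = 1..k.
Equivalently, Durbin-Levinson gives phi_{kk} iteratively:
  phi_{11} = rho(1)
  phi_{kk} = [rho(k) - sum_{j=1..k-1} phi_{k-1,j} rho(k-j)]
            / [1 - sum_{j=1..k-1} phi_{k-1,j} rho(j)],
  phi_{k,j} = phi_{k-1,j} - phi_{kk} phi_{k-1,k-j},  j = 1..k-1.
Step k = 1:
  phi_11 = rho(1) = 0.1711.
Step k = 2:
  phi_22 = [rho(2) - phi_11 rho(1)] / [1 - phi_11 rho(1)] = [-0.523 - (0.1711)(0.1711)] / [1 - (0.1711)(0.1711)]
         = -0.55227521 / 0.97072479 = -0.568931.
  Update: phi_21 = phi_11 - phi_22 phi_11 = 0.1711 - (-0.568931)(0.1711) = 0.268444.
Step k = 3:
  phi_33 = [rho(3) - phi_21 rho(2) - phi_22 rho(1)] / [1 - phi_21 rho(1) - phi_22 rho(2)]
    numerator   = -0.2889 - (0.268444)(-0.523) - (-0.568931)(0.1711) = -0.0511597
    denominator = 1 - (0.268444)(0.1711) - (-0.568931)(-0.523) = 0.65651843
  phi_33 = -0.0511597 / 0.65651843 = -0.0779.
Therefore phi_{33} = -0.0779.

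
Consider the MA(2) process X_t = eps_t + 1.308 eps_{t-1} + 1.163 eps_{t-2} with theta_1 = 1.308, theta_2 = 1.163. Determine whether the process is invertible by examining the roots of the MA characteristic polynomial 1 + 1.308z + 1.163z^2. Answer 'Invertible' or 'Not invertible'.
\text{Not invertible}

The MA(q) characteristic polynomial is P(z) = 1 + 1.308z + 1.163z^2.
Invertibility requires all roots to lie outside the unit circle, i.e. |z| > 1 for every root.
Set 1 + (1.308) z + (1.163) z^2 = 0, i.e. a z^2 + b z + c = 0 with a = 1.163, b = 1.308, c = 1.
Discriminant D = b^2 - 4ac = (1.308)^2 - 4*(1.163)*1 = 1.710864 - (4.652) = -2.941136.
D < 0, so the roots are the complex-conjugate pair z = (-b +/- i sqrt(-D)) / (2a) = -0.5623 +/- 0.7373i.
For a conjugate pair |z|^2 = z * conj(z) = (product of roots) = c/a = 1/(1.163) = 0.859845, so |z| = sqrt(0.859845) = 0.9273 for both roots.
Moduli of all roots: 0.9273, 0.9273.
All moduli strictly greater than 1? No.
Verdict: Not invertible.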